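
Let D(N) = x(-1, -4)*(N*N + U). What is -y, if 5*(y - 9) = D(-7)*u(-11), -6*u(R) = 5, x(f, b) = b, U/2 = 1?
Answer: -43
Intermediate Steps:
U = 2 (U = 2*1 = 2)
u(R) = -⅚ (u(R) = -⅙*5 = -⅚)
D(N) = -8 - 4*N² (D(N) = -4*(N*N + 2) = -4*(N² + 2) = -4*(2 + N²) = -8 - 4*N²)
y = 43 (y = 9 + ((-8 - 4*(-7)²)*(-⅚))/5 = 9 + ((-8 - 4*49)*(-⅚))/5 = 9 + ((-8 - 196)*(-⅚))/5 = 9 + (-204*(-⅚))/5 = 9 + (⅕)*170 = 9 + 34 = 43)
-y = -1*43 = -43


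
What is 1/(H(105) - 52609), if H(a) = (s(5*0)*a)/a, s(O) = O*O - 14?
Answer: -1/52623 ≈ -1.9003e-5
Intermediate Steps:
s(O) = -14 + O² (s(O) = O² - 14 = -14 + O²)
H(a) = -14 (H(a) = ((-14 + (5*0)²)*a)/a = ((-14 + 0²)*a)/a = ((-14 + 0)*a)/a = (-14*a)/a = -14)
1/(H(105) - 52609) = 1/(-14 - 52609) = 1/(-52623) = -1/52623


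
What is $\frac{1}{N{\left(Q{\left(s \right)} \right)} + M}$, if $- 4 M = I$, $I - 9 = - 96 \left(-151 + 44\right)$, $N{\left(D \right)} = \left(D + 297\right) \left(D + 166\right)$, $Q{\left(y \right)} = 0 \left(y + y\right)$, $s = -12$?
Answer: $\frac{4}{186927} \approx 2.1399 \cdot 10^{-5}$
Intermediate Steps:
$Q{\left(y \right)} = 0$ ($Q{\left(y \right)} = 0 \cdot 2 y = 0$)
$N{\left(D \right)} = \left(166 + D\right) \left(297 + D\right)$ ($N{\left(D \right)} = \left(297 + D\right) \left(166 + D\right) = \left(166 + D\right) \left(297 + D\right)$)
$I = 10281$ ($I = 9 - 96 \left(-151 + 44\right) = 9 - -10272 = 9 + 10272 = 10281$)
$M = - \frac{10281}{4}$ ($M = \left(- \frac{1}{4}\right) 10281 = - \frac{10281}{4} \approx -2570.3$)
$\frac{1}{N{\left(Q{\left(s \right)} \right)} + M} = \frac{1}{\left(49302 + 0^{2} + 463 \cdot 0\right) - \frac{10281}{4}} = \frac{1}{\left(49302 + 0 + 0\right) - \frac{10281}{4}} = \frac{1}{49302 - \frac{10281}{4}} = \frac{1}{\frac{186927}{4}} = \frac{4}{186927}$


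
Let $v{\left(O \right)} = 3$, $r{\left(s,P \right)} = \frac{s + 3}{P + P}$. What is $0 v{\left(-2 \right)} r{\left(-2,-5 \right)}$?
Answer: $0$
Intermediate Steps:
$r{\left(s,P \right)} = \frac{3 + s}{2 P}$
$0 v{\left(-2 \right)} r{\left(-2,-5 \right)} = 0 \cdot 3 \frac{3 - 2}{2 \left(-5\right)} = 0 \cdot \frac{1}{2} \left(- \frac{1}{5}\right) 1 = 0 \left(- \frac{1}{10}\right) = 0$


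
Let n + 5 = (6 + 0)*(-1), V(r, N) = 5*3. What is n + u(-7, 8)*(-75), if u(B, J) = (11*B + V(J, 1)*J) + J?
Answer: -3836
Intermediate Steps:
V(r, N) = 15
u(B, J) = 11*B + 16*J (u(B, J) = (11*B + 15*J) + J = 11*B + 16*J)
n = -11 (n = -5 + (6 + 0)*(-1) = -5 + 6*(-1) = -5 - 6 = -11)
n + u(-7, 8)*(-75) = -11 + (11*(-7) + 16*8)*(-75) = -11 + (-77 + 128)*(-75) = -11 + 51*(-75) = -11 - 3825 = -3836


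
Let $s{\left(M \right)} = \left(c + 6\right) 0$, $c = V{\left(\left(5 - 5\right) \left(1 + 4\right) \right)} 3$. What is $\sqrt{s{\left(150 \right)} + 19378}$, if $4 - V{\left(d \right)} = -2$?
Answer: $\sqrt{19378} \approx 139.2$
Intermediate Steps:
$V{\left(d \right)} = 6$ ($V{\left(d \right)} = 4 - -2 = 4 + 2 = 6$)
$c = 18$ ($c = 6 \cdot 3 = 18$)
$s{\left(M \right)} = 0$ ($s{\left(M \right)} = \left(18 + 6\right) 0 = 24 \cdot 0 = 0$)
$\sqrt{s{\left(150 \right)} + 19378} = \sqrt{0 + 19378} = \sqrt{19378}$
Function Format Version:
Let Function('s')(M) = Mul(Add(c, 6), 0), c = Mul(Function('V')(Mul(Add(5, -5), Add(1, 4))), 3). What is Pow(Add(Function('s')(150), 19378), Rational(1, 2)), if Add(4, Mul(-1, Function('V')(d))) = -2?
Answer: Pow(19378, Rational(1, 2)) ≈ 139.20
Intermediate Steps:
Function('V')(d) = 6 (Function('V')(d) = Add(4, Mul(-1, -2)) = Add(4, 2) = 6)
c = 18 (c = Mul(6, 3) = 18)
Function('s')(M) = 0 (Function('s')(M) = Mul(Add(18, 6), 0) = Mul(24, 0) = 0)
Pow(Add(Function('s')(150), 19378), Rational(1, 2)) = Pow(Add(0, 19378), Rational(1, 2)) = Pow(19378, Rational(1, 2))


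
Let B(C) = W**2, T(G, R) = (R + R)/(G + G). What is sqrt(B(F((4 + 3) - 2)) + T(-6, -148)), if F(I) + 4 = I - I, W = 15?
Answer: sqrt(2247)/3 ≈ 15.801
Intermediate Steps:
F(I) = -4 (F(I) = -4 + (I - I) = -4 + 0 = -4)
T(G, R) = R/G (T(G, R) = (2*R)/((2*G)) = (2*R)*(1/(2*G)) = R/G)
B(C) = 225 (B(C) = 15**2 = 225)
sqrt(B(F((4 + 3) - 2)) + T(-6, -148)) = sqrt(225 - 148/(-6)) = sqrt(225 - 148*(-1/6)) = sqrt(225 + 74/3) = sqrt(749/3) = sqrt(2247)/3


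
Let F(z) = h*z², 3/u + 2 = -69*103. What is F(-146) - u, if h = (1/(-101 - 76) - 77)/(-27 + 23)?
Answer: 516357025961/1258293 ≈ 4.1036e+5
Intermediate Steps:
u = -3/7109 (u = 3/(-2 - 69*103) = 3/(-2 - 7107) = 3/(-7109) = 3*(-1/7109) = -3/7109 ≈ -0.00042200)
h = 6815/354 (h = (1/(-177) - 77)/(-4) = (-1/177 - 77)*(-¼) = -13630/177*(-¼) = 6815/354 ≈ 19.251)
F(z) = 6815*z²/354
F(-146) - u = (6815/354)*(-146)² - 1*(-3/7109) = (6815/354)*21316 + 3/7109 = 72634270/177 + 3/7109 = 516357025961/1258293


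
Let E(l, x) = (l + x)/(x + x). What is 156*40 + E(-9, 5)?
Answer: 31198/5 ≈ 6239.6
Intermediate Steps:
E(l, x) = (l + x)/(2*x) (E(l, x) = (l + x)/((2*x)) = (l + x)*(1/(2*x)) = (l + x)/(2*x))
156*40 + E(-9, 5) = 156*40 + (½)*(-9 + 5)/5 = 6240 + (½)*(⅕)*(-4) = 6240 - ⅖ = 31198/5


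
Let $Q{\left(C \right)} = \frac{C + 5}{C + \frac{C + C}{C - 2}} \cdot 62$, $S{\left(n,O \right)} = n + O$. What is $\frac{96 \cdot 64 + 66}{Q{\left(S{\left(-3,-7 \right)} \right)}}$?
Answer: $\frac{5175}{31} \approx 166.94$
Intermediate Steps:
$S{\left(n,O \right)} = O + n$
$Q{\left(C \right)} = \frac{62 \left(5 + C\right)}{C + \frac{2 C}{-2 + C}}$ ($Q{\left(C \right)} = \frac{5 + C}{C + \frac{2 C}{-2 + C}} 62 = \frac{62 \left(5 + C\right)}{C + \frac{2 C}{-2 + C}}$)
$\frac{96 \cdot 64 + 66}{Q{\left(S{\left(-3,-7 \right)} \right)}} = \frac{96 \cdot 64 + 66}{62 - \frac{620}{\left(-7 - 3\right)^{2}} + \frac{186}{-7 - 3}} = \frac{6144 + 66}{62 - \frac{620}{100} + \frac{186}{-10}} = \frac{6210}{62 - \frac{31}{5} + 186 \left(- \frac{1}{10}\right)} = \frac{6210}{62 - \frac{31}{5} - \frac{93}{5}} = \frac{6210}{\frac{186}{5}} = 6210 \cdot \frac{5}{186} = \frac{5175}{31}$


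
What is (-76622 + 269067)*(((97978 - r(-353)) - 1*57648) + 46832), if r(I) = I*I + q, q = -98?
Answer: -7187628305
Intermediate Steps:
r(I) = -98 + I² (r(I) = I*I - 98 = I² - 98 = -98 + I²)
(-76622 + 269067)*(((97978 - r(-353)) - 1*57648) + 46832) = (-76622 + 269067)*(((97978 - (-98 + (-353)²)) - 1*57648) + 46832) = 192445*(((97978 - (-98 + 124609)) - 57648) + 46832) = 192445*(((97978 - 1*124511) - 57648) + 46832) = 192445*(((97978 - 124511) - 57648) + 46832) = 192445*((-26533 - 57648) + 46832) = 192445*(-84181 + 46832) = 192445*(-37349) = -7187628305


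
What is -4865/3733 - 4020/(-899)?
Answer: 10633025/3355967 ≈ 3.1684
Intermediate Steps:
-4865/3733 - 4020/(-899) = -4865*1/3733 - 4020*(-1/899) = -4865/3733 + 4020/899 = 10633025/3355967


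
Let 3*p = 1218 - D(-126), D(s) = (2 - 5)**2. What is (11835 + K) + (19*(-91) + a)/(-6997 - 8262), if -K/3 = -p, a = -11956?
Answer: 199052081/15259 ≈ 13045.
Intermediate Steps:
D(s) = 9 (D(s) = (-3)**2 = 9)
p = 403 (p = (1218 - 1*9)/3 = (1218 - 9)/3 = (1/3)*1209 = 403)
K = 1209 (K = -(-3)*403 = -3*(-403) = 1209)
(11835 + K) + (19*(-91) + a)/(-6997 - 8262) = (11835 + 1209) + (19*(-91) - 11956)/(-6997 - 8262) = 13044 + (-1729 - 11956)/(-15259) = 13044 - 13685*(-1/15259) = 13044 + 13685/15259 = 199052081/15259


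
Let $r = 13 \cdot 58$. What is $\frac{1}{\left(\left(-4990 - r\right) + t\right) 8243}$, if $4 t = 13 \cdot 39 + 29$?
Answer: $- \frac{1}{46243230} \approx -2.1625 \cdot 10^{-8}$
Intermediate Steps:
$r = 754$
$t = 134$ ($t = \frac{13 \cdot 39 + 29}{4} = \frac{507 + 29}{4} = \frac{1}{4} \cdot 536 = 134$)
$\frac{1}{\left(\left(-4990 - r\right) + t\right) 8243} = \frac{1}{\left(\left(-4990 - 754\right) + 134\right) 8243} = \frac{1}{\left(-4990 - 754\right) + 134} \cdot \frac{1}{8243} = \frac{1}{-5744 + 134} \cdot \frac{1}{8243} = \frac{1}{-5610} \cdot \frac{1}{8243} = \left(- \frac{1}{5610}\right) \frac{1}{8243} = - \frac{1}{46243230}$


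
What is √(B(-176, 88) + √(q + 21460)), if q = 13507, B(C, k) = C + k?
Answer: √(-88 + √34967) ≈ 9.9496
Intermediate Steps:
√(B(-176, 88) + √(q + 21460)) = √((-176 + 88) + √(13507 + 21460)) = √(-88 + √34967)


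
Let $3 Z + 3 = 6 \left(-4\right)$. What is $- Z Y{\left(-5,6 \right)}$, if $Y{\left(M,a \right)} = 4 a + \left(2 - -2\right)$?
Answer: $252$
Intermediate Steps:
$Z = -9$ ($Z = -1 + \frac{6 \left(-4\right)}{3} = -1 + \frac{1}{3} \left(-24\right) = -1 - 8 = -9$)
$Y{\left(M,a \right)} = 4 + 4 a$ ($Y{\left(M,a \right)} = 4 a + \left(2 + 2\right) = 4 a + 4 = 4 + 4 a$)
$- Z Y{\left(-5,6 \right)} = \left(-1\right) \left(-9\right) \left(4 + 4 \cdot 6\right) = 9 \left(4 + 24\right) = 9 \cdot 28 = 252$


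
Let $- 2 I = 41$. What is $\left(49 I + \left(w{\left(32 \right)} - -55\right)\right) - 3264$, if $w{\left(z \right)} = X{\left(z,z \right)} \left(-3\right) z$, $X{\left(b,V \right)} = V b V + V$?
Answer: $- \frac{6306027}{2} \approx -3.153 \cdot 10^{6}$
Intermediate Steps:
$I = - \frac{41}{2}$ ($I = \left(- \frac{1}{2}\right) 41 = - \frac{41}{2} \approx -20.5$)
$X{\left(b,V \right)} = V + b V^{2}$ ($X{\left(b,V \right)} = b V^{2} + V = V + b V^{2}$)
$w{\left(z \right)} = - 3 z^{2} \left(1 + z^{2}\right)$ ($w{\left(z \right)} = z \left(1 + z z\right) \left(-3\right) z = z \left(1 + z^{2}\right) \left(-3\right) z = - 3 z \left(1 + z^{2}\right) z = - 3 z^{2} \left(1 + z^{2}\right)$)
$\left(49 I + \left(w{\left(32 \right)} - -55\right)\right) - 3264 = \left(49 \left(- \frac{41}{2}\right) + \left(3 \cdot 32^{2} \left(-1 - 32^{2}\right) - -55\right)\right) - 3264 = \left(- \frac{2009}{2} + \left(3 \cdot 1024 \left(-1 - 1024\right) + 55\right)\right) - 3264 = \left(- \frac{2009}{2} + \left(3 \cdot 1024 \left(-1025\right) + 55\right)\right) - 3264 = \left(- \frac{2009}{2} + \left(-3148800 + 55\right)\right) - 3264 = \left(- \frac{2009}{2} - 3148745\right) - 3264 = - \frac{6299499}{2} - 3264 = - \frac{6306027}{2}$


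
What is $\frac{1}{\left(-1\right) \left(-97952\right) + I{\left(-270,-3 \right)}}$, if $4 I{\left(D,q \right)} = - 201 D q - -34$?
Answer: $\frac{1}{57258} \approx 1.7465 \cdot 10^{-5}$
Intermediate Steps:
$I{\left(D,q \right)} = \frac{17}{2} - \frac{201 D q}{4}$ ($I{\left(D,q \right)} = \frac{- 201 D q - -34}{4} = \frac{- 201 D q + \left(-23 + 57\right)}{4} = \frac{- 201 D q + 34}{4} = \frac{34 - 201 D q}{4} = \frac{17}{2} - \frac{201 D q}{4}$)
$\frac{1}{\left(-1\right) \left(-97952\right) + I{\left(-270,-3 \right)}} = \frac{1}{\left(-1\right) \left(-97952\right) + \left(\frac{17}{2} - \left(- \frac{27135}{2}\right) \left(-3\right)\right)} = \frac{1}{97952 + \left(\frac{17}{2} - \frac{81405}{2}\right)} = \frac{1}{97952 - 40694} = \frac{1}{57258}$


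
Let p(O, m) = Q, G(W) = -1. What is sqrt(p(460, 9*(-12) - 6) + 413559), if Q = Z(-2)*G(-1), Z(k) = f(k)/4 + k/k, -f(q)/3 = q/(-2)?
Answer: sqrt(1654235)/2 ≈ 643.08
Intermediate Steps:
f(q) = 3*q/2 (f(q) = -3*q/(-2) = -3*q*(-1)/2 = -(-3)*q/2 = 3*q/2)
Z(k) = 1 + 3*k/8 (Z(k) = (3*k/2)/4 + k/k = (3*k/2)*(1/4) + 1 = 3*k/8 + 1 = 1 + 3*k/8)
Q = -1/4 (Q = (1 + (3/8)*(-2))*(-1) = (1 - 3/4)*(-1) = (1/4)*(-1) = -1/4 ≈ -0.25000)
p(O, m) = -1/4
sqrt(p(460, 9*(-12) - 6) + 413559) = sqrt(-1/4 + 413559) = sqrt(1654235/4) = sqrt(1654235)/2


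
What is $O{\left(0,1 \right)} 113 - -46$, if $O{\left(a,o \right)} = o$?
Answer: $159$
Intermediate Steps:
$O{\left(0,1 \right)} 113 - -46 = 1 \cdot 113 - -46 = 113 + 46 = 159$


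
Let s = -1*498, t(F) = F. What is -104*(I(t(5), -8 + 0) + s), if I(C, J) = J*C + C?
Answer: 55432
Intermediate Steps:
s = -498
I(C, J) = C + C*J (I(C, J) = C*J + C = C + C*J)
-104*(I(t(5), -8 + 0) + s) = -104*(5*(1 + (-8 + 0)) - 498) = -104*(5*(1 - 8) - 498) = -104*(5*(-7) - 498) = -104*(-35 - 498) = -104*(-533) = 55432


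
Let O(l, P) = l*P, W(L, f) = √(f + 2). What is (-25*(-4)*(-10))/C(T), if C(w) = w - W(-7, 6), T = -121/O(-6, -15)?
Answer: -10890000/50159 + 16200000*√2/50159 ≈ 239.64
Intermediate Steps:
W(L, f) = √(2 + f)
O(l, P) = P*l
T = -121/90 (T = -121/((-15*(-6))) = -121/90 ≈ -1.3444)
C(w) = w - 2*√2 (C(w) = w - √(2 + 6) = w - √8 = w - 2*√2)
(-25*(-4)*(-10))/C(T) = (-25*(-4)*(-10))/(-121/90 - 2*√2) = (100*(-10))/(-121/90 - 2*√2) = -1000/(-121/90 - 2*√2)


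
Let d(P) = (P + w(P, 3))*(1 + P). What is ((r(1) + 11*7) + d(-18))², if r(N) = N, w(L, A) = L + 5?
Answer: 366025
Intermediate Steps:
w(L, A) = 5 + L
d(P) = (1 + P)*(5 + 2*P) (d(P) = (P + (5 + P))*(1 + P) = (5 + 2*P)*(1 + P) = (1 + P)*(5 + 2*P))
((r(1) + 11*7) + d(-18))² = ((1 + 11*7) + (5 + 2*(-18)² + 7*(-18)))² = ((1 + 77) + (5 + 2*324 - 126))² = (78 + (5 + 648 - 126))² = (78 + 527)² = 605² = 366025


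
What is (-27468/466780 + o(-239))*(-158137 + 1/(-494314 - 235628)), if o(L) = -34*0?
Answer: 52844237661579/5678705446 ≈ 9305.7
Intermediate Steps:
o(L) = 0
(-27468/466780 + o(-239))*(-158137 + 1/(-494314 - 235628)) = (-27468/466780 + 0)*(-158137 + 1/(-494314 - 235628)) = (-27468*1/466780 + 0)*(-158137 + 1/(-729942)) = (-6867/116695 + 0)*(-158137 - 1/729942) = -6867/116695*(-115430838055/729942) = 52844237661579/5678705446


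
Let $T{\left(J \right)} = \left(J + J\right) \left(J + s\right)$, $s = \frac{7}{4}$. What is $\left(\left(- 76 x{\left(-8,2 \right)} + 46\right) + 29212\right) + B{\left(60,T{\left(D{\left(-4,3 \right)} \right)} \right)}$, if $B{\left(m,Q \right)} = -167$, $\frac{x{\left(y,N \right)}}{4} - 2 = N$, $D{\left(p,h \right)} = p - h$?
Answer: $27875$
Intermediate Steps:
$s = \frac{7}{4}$ ($s = 7 \cdot \frac{1}{4} = \frac{7}{4} \approx 1.75$)
$x{\left(y,N \right)} = 8 + 4 N$
$T{\left(J \right)} = 2 J \left(\frac{7}{4} + J\right)$ ($T{\left(J \right)} = \left(J + J\right) \left(J + \frac{7}{4}\right) = 2 J \left(\frac{7}{4} + J\right)$)
$\left(\left(- 76 x{\left(-8,2 \right)} + 46\right) + 29212\right) + B{\left(60,T{\left(D{\left(-4,3 \right)} \right)} \right)} = \left(\left(- 76 \left(8 + 4 \cdot 2\right) + 46\right) + 29212\right) - 167 = \left(\left(- 76 \left(8 + 8\right) + 46\right) + 29212\right) - 167 = \left(\left(\left(-76\right) 16 + 46\right) + 29212\right) - 167 = \left(\left(-1216 + 46\right) + 29212\right) - 167 = \left(-1170 + 29212\right) - 167 = 28042 - 167 = 27875$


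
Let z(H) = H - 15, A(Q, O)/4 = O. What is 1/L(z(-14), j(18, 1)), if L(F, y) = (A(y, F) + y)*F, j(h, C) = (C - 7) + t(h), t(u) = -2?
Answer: 1/3596 ≈ 0.00027809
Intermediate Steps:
A(Q, O) = 4*O
z(H) = -15 + H
j(h, C) = -9 + C (j(h, C) = (C - 7) - 2 = (-7 + C) - 2 = -9 + C)
L(F, y) = F*(y + 4*F) (L(F, y) = (4*F + y)*F = (y + 4*F)*F = F*(y + 4*F))
1/L(z(-14), j(18, 1)) = 1/((-15 - 14)*((-9 + 1) + 4*(-15 - 14))) = 1/(-29*(-8 + 4*(-29))) = 1/(-29*(-8 - 116)) = 1/(-29*(-124)) = 1/3596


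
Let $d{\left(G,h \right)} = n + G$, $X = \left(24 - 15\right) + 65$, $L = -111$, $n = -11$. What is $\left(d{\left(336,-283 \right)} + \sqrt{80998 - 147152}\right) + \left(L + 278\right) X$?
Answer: $12683 + i \sqrt{66154} \approx 12683.0 + 257.2 i$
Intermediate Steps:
$X = 74$ ($X = 9 + 65 = 74$)
$d{\left(G,h \right)} = -11 + G$
$\left(d{\left(336,-283 \right)} + \sqrt{80998 - 147152}\right) + \left(L + 278\right) X = \left(\left(-11 + 336\right) + \sqrt{80998 - 147152}\right) + \left(-111 + 278\right) 74 = \left(325 + \sqrt{-66154}\right) + 167 \cdot 74 = \left(325 + i \sqrt{66154}\right) + 12358 = 12683 + i \sqrt{66154}$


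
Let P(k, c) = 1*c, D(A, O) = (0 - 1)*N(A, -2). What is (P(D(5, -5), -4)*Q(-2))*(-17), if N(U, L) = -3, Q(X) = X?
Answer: -136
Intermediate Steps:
D(A, O) = 3 (D(A, O) = (0 - 1)*(-3) = -1*(-3) = 3)
P(k, c) = c
(P(D(5, -5), -4)*Q(-2))*(-17) = -4*(-2)*(-17) = 8*(-17) = -136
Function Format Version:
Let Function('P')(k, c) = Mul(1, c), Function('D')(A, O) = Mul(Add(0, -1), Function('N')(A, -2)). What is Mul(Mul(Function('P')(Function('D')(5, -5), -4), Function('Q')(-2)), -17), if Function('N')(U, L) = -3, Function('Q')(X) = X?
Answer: -136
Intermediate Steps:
Function('D')(A, O) = 3 (Function('D')(A, O) = Mul(Add(0, -1), -3) = Mul(-1, -3) = 3)
Function('P')(k, c) = c
Mul(Mul(Function('P')(Function('D')(5, -5), -4), Function('Q')(-2)), -17) = Mul(Mul(-4, -2), -17) = Mul(8, -17) = -136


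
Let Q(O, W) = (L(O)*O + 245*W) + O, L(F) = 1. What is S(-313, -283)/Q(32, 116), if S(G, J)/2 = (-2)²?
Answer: 2/7121 ≈ 0.00028086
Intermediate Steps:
S(G, J) = 8 (S(G, J) = 2*(-2)² = 2*4 = 8)
Q(O, W) = 2*O + 245*W (Q(O, W) = (1*O + 245*W) + O = (O + 245*W) + O = 2*O + 245*W)
S(-313, -283)/Q(32, 116) = 8/(2*32 + 245*116) = 8/(64 + 28420) = 8/28484 = 8*(1/28484) = 2/7121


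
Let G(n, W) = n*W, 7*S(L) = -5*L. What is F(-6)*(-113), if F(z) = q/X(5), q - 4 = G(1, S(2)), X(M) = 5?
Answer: -2034/35 ≈ -58.114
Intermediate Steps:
S(L) = -5*L/7 (S(L) = (-5*L)/7 = -5*L/7)
G(n, W) = W*n
q = 18/7 (q = 4 - 5/7*2*1 = 4 - 10/7*1 = 4 - 10/7 = 18/7 ≈ 2.5714)
F(z) = 18/35 (F(z) = (18/7)/5 = (18/7)*(⅕) = 18/35)
F(-6)*(-113) = (18/35)*(-113) = -2034/35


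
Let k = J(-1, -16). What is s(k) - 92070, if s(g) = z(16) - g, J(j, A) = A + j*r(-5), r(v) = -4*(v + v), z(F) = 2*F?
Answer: -91982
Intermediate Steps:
r(v) = -8*v
J(j, A) = A + 40*j (J(j, A) = A + j*(-8*(-5)) = A + j*40 = A + 40*j)
k = -56 (k = -16 + 40*(-1) = -16 - 40 = -56)
s(g) = 32 - g (s(g) = 2*16 - g = 32 - g)
s(k) - 92070 = (32 - 1*(-56)) - 92070 = (32 + 56) - 92070 = 88 - 92070 = -91982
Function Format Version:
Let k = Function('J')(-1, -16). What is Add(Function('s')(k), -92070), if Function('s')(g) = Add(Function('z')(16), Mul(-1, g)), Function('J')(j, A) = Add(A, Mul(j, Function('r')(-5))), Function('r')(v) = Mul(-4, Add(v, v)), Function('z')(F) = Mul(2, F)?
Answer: -91982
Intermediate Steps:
Function('r')(v) = Mul(-8, v) (Function('r')(v) = Mul(-4, Mul(2, v)) = Mul(-8, v))
Function('J')(j, A) = Add(A, Mul(40, j)) (Function('J')(j, A) = Add(A, Mul(j, Mul(-8, -5))) = Add(A, Mul(j, 40)) = Add(A, Mul(40, j)))
k = -56 (k = Add(-16, Mul(40, -1)) = Add(-16, -40) = -56)
Function('s')(g) = Add(32, Mul(-1, g)) (Function('s')(g) = Add(Mul(2, 16), Mul(-1, g)) = Add(32, Mul(-1, g)))
Add(Function('s')(k), -92070) = Add(Add(32, Mul(-1, -56)), -92070) = Add(Add(32, 56), -92070) = Add(88, -92070) = -91982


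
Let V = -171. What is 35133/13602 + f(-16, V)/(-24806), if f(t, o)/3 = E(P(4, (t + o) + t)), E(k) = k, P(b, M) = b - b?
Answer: 11711/4534 ≈ 2.5829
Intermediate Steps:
P(b, M) = 0
f(t, o) = 0 (f(t, o) = 3*0 = 0)
35133/13602 + f(-16, V)/(-24806) = 35133/13602 + 0/(-24806) = 35133*(1/13602) + 0*(-1/24806) = 11711/4534 + 0 = 11711/4534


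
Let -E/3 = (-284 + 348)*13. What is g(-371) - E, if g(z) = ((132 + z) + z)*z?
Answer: 228806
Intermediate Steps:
g(z) = z*(132 + 2*z) (g(z) = (132 + 2*z)*z = z*(132 + 2*z))
E = -2496 (E = -3*(-284 + 348)*13 = -192*13 = -3*832 = -2496)
g(-371) - E = 2*(-371)*(66 - 371) - 1*(-2496) = 2*(-371)*(-305) + 2496 = 226310 + 2496 = 228806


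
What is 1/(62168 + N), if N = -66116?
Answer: -1/3948 ≈ -0.00025329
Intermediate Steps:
1/(62168 + N) = 1/(62168 - 66116) = 1/(-3948) = -1/3948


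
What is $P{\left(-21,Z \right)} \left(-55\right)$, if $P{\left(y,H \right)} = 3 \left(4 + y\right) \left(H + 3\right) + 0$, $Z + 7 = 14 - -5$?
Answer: $42075$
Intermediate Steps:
$Z = 12$ ($Z = -7 + \left(14 - -5\right) = -7 + \left(14 + 5\right) = -7 + 19 = 12$)
$P{\left(y,H \right)} = 3 \left(3 + H\right) \left(4 + y\right)$ ($P{\left(y,H \right)} = 3 \left(4 + y\right) \left(3 + H\right) + 0 = 3 \left(3 + H\right) \left(4 + y\right) + 0 = 3 \left(3 + H\right) \left(4 + y\right)$)
$P{\left(-21,Z \right)} \left(-55\right) = \left(36 + 9 \left(-21\right) + 12 \cdot 12 + 3 \cdot 12 \left(-21\right)\right) \left(-55\right) = \left(36 - 189 + 144 - 756\right) \left(-55\right) = \left(-765\right) \left(-55\right) = 42075$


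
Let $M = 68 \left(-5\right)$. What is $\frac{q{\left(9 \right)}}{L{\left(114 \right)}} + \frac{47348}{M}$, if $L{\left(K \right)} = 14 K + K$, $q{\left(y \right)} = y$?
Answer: $- \frac{449789}{3230} \approx -139.25$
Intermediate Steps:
$M = -340$
$L{\left(K \right)} = 15 K$
$\frac{q{\left(9 \right)}}{L{\left(114 \right)}} + \frac{47348}{M} = \frac{9}{15 \cdot 114} + \frac{47348}{-340} = \frac{9}{1710} + 47348 \left(- \frac{1}{340}\right) = 9 \cdot \frac{1}{1710} - \frac{11837}{85} = \frac{1}{190} - \frac{11837}{85} = - \frac{449789}{3230}$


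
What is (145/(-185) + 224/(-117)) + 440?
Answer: 1893079/4329 ≈ 437.30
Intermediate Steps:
(145/(-185) + 224/(-117)) + 440 = (145*(-1/185) + 224*(-1/117)) + 440 = (-29/37 - 224/117) + 440 = -11681/4329 + 440 = 1893079/4329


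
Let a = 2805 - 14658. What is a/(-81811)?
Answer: 11853/81811 ≈ 0.14488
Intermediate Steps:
a = -11853
a/(-81811) = -11853/(-81811) = -11853*(-1/81811) = 11853/81811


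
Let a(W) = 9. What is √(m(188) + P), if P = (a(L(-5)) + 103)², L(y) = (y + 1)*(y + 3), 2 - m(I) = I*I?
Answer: I*√22798 ≈ 150.99*I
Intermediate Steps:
m(I) = 2 - I² (m(I) = 2 - I*I = 2 - I²)
L(y) = (1 + y)*(3 + y)
P = 12544 (P = (9 + 103)² = 112² = 12544)
√(m(188) + P) = √((2 - 1*188²) + 12544) = √((2 - 1*35344) + 12544) = √((2 - 35344) + 12544) = √(-35342 + 12544) = √(-22798) = I*√22798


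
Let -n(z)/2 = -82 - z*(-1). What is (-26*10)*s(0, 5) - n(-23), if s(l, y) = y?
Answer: -1510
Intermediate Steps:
n(z) = 164 - 2*z (n(z) = -2*(-82 - z*(-1)) = -2*(-82 - (-1)*z) = -2*(-82 + z) = 164 - 2*z)
(-26*10)*s(0, 5) - n(-23) = -26*10*5 - (164 - 2*(-23)) = -260*5 - (164 + 46) = -1300 - 1*210 = -1300 - 210 = -1510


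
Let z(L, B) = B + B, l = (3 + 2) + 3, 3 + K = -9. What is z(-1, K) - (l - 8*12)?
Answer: 64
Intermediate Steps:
K = -12 (K = -3 - 9 = -12)
l = 8 (l = 5 + 3 = 8)
z(L, B) = 2*B
z(-1, K) - (l - 8*12) = 2*(-12) - (8 - 8*12) = -24 - (8 - 96) = -24 - 1*(-88) = -24 + 88 = 64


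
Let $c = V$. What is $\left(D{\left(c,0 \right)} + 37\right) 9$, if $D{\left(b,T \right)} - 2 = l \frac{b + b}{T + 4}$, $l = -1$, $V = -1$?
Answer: $\frac{711}{2} \approx 355.5$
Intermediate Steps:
$c = -1$
$D{\left(b,T \right)} = 2 - \frac{2 b}{4 + T}$ ($D{\left(b,T \right)} = 2 - \frac{b + b}{T + 4} = 2 - \frac{2 b}{4 + T}$)
$\left(D{\left(c,0 \right)} + 37\right) 9 = \left(\frac{2 \left(4 + 0 - -1\right)}{4 + 0} + 37\right) 9 = \left(\frac{2 \left(4 + 0 + 1\right)}{4} + 37\right) 9 = \left(2 \cdot \frac{1}{4} \cdot 5 + 37\right) 9 = \left(\frac{5}{2} + 37\right) 9 = \frac{79}{2} \cdot 9 = \frac{711}{2}$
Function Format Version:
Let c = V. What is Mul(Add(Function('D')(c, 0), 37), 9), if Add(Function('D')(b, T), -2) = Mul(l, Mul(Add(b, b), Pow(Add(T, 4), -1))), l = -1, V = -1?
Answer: Rational(711, 2) ≈ 355.50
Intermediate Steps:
c = -1
Function('D')(b, T) = Add(2, Mul(-2, b, Pow(Add(4, T), -1))) (Function('D')(b, T) = Add(2, Mul(-1, Mul(Add(b, b), Pow(Add(T, 4), -1)))) = Add(2, Mul(-1, Mul(Mul(2, b), Pow(Add(4, T), -1)))) = Add(2, Mul(-1, Mul(2, b, Pow(Add(4, T), -1)))) = Add(2, Mul(-2, b, Pow(Add(4, T), -1))))
Mul(Add(Function('D')(c, 0), 37), 9) = Mul(Add(Mul(2, Pow(Add(4, 0), -1), Add(4, 0, Mul(-1, -1))), 37), 9) = Mul(Add(Mul(2, Pow(4, -1), Add(4, 0, 1)), 37), 9) = Mul(Add(Mul(2, Rational(1, 4), 5), 37), 9) = Mul(Add(Rational(5, 2), 37), 9) = Mul(Rational(79, 2), 9) = Rational(711, 2)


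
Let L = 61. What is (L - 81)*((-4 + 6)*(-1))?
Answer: 40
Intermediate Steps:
(L - 81)*((-4 + 6)*(-1)) = (61 - 81)*((-4 + 6)*(-1)) = -40*(-1) = -20*(-2) = 40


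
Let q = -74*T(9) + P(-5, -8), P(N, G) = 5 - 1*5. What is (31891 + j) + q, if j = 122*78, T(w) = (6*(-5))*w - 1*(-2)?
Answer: 61239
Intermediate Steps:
P(N, G) = 0 (P(N, G) = 5 - 5 = 0)
T(w) = 2 - 30*w (T(w) = -30*w + 2 = 2 - 30*w)
j = 9516
q = 19832 (q = -74*(2 - 30*9) + 0 = -74*(2 - 270) + 0 = -74*(-268) + 0 = 19832 + 0 = 19832)
(31891 + j) + q = (31891 + 9516) + 19832 = 41407 + 19832 = 61239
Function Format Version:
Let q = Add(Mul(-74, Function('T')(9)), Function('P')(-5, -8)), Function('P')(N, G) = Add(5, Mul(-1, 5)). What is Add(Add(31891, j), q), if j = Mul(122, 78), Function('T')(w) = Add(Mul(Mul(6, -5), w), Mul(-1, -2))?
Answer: 61239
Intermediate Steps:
Function('P')(N, G) = 0 (Function('P')(N, G) = Add(5, -5) = 0)
Function('T')(w) = Add(2, Mul(-30, w)) (Function('T')(w) = Add(Mul(-30, w), 2) = Add(2, Mul(-30, w)))
j = 9516
q = 19832 (q = Add(Mul(-74, Add(2, Mul(-30, 9))), 0) = Add(Mul(-74, Add(2, -270)), 0) = Add(Mul(-74, -268), 0) = Add(19832, 0) = 19832)
Add(Add(31891, j), q) = Add(Add(31891, 9516), 19832) = Add(41407, 19832) = 61239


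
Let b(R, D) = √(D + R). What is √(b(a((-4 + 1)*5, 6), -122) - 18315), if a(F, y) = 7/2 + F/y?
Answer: √(-18315 + 11*I) ≈ 0.0406 + 135.33*I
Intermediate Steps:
a(F, y) = 7/2 + F/y (a(F, y) = 7*(½) + F/y = 7/2 + F/y)
√(b(a((-4 + 1)*5, 6), -122) - 18315) = √(√(-122 + (7/2 + ((-4 + 1)*5)/6)) - 18315) = √(√(-122 + (7/2 - 3*5*(⅙))) - 18315) = √(√(-122 + (7/2 - 15*⅙)) - 18315) = √(√(-122 + (7/2 - 5/2)) - 18315) = √(√(-122 + 1) - 18315) = √(√(-121) - 18315) = √(11*I - 18315) = √(-18315 + 11*I)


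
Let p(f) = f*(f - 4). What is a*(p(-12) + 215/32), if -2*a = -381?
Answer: 2422779/64 ≈ 37856.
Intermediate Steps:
a = 381/2 (a = -½*(-381) = 381/2 ≈ 190.50)
p(f) = f*(-4 + f)
a*(p(-12) + 215/32) = 381*(-12*(-4 - 12) + 215/32)/2 = 381*(-12*(-16) + 215*(1/32))/2 = 381*(192 + 215/32)/2 = (381/2)*(6359/32) = 2422779/64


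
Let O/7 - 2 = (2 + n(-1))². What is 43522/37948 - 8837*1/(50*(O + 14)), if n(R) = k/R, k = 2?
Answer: -68603919/13281800 ≈ -5.1653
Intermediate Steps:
n(R) = 2/R
O = 14 (O = 14 + 7*(2 + 2/(-1))² = 14 + 7*(2 + 2*(-1))² = 14 + 7*(2 - 2)² = 14 + 7*0² = 14 + 7*0 = 14 + 0 = 14)
43522/37948 - 8837*1/(50*(O + 14)) = 43522/37948 - 8837*1/(50*(14 + 14)) = 43522*(1/37948) - 8837/(50*28) = 21761/18974 - 8837/1400 = -68603919/13281800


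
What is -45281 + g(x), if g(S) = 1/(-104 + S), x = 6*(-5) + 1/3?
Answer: -18157684/401 ≈ -45281.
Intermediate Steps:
x = -89/3 (x = -30 + 1/3 = -89/3 ≈ -29.667)
-45281 + g(x) = -45281 + 1/(-104 - 89/3) = -45281 + 1/(-401/3) = -45281 - 3/401 = -18157684/401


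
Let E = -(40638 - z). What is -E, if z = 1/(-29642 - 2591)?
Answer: 1309884655/32233 ≈ 40638.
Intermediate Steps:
z = -1/32233 (z = 1/(-32233) = -1/32233 ≈ -3.1024e-5)
E = -1309884655/32233 (E = -(40638 - 1*(-1/32233)) = -(40638 + 1/32233) = -1*1309884655/32233 = -1309884655/32233 ≈ -40638.)
-E = -1*(-1309884655/32233) = 1309884655/32233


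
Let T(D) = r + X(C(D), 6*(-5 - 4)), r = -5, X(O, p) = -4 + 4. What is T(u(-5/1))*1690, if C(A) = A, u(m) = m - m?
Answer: -8450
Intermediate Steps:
u(m) = 0
X(O, p) = 0
T(D) = -5 (T(D) = -5 + 0 = -5)
T(u(-5/1))*1690 = -5*1690 = -8450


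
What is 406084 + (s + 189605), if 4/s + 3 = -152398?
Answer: 90783599285/152401 ≈ 5.9569e+5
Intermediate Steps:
s = -4/152401 (s = 4/(-3 - 152398) = 4/(-152401) = 4*(-1/152401) = -4/152401 ≈ -2.6247e-5)
406084 + (s + 189605) = 406084 + (-4/152401 + 189605) = 406084 + 28895991601/152401 = 90783599285/152401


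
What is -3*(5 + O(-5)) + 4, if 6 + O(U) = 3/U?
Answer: 44/5 ≈ 8.8000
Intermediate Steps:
O(U) = -6 + 3/U
-3*(5 + O(-5)) + 4 = -3*(5 + (-6 + 3/(-5))) + 4 = -3*(5 + (-6 + 3*(-⅕))) + 4 = -3*(5 + (-6 - ⅗)) + 4 = -3*(5 - 33/5) + 4 = -3*(-8/5) + 4 = 24/5 + 4 = 44/5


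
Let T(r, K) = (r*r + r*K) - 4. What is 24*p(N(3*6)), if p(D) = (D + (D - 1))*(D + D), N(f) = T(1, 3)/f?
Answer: 0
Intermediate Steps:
T(r, K) = -4 + r² + K*r (T(r, K) = (r² + K*r) - 4 = -4 + r² + K*r)
N(f) = 0 (N(f) = (-4 + 1² + 3*1)/f = (-4 + 1 + 3)/f = 0/f = 0)
p(D) = 2*D*(-1 + 2*D) (p(D) = (D + (-1 + D))*(2*D) = (-1 + 2*D)*(2*D) = 2*D*(-1 + 2*D))
24*p(N(3*6)) = 24*(2*0*(-1 + 2*0)) = 24*(2*0*(-1 + 0)) = 24*(2*0*(-1)) = 24*0 = 0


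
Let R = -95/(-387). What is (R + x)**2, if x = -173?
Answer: 4469724736/149769 ≈ 29844.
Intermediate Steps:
R = 95/387 (R = -95*(-1/387) = 95/387 ≈ 0.24548)
(R + x)**2 = (95/387 - 173)**2 = (-66856/387)**2 = 4469724736/149769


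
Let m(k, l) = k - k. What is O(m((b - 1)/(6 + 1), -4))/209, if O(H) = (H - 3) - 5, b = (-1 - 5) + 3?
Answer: -8/209 ≈ -0.038278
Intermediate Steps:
b = -3 (b = -6 + 3 = -3)
m(k, l) = 0
O(H) = -8 + H (O(H) = (-3 + H) - 5 = -8 + H)
O(m((b - 1)/(6 + 1), -4))/209 = (-8 + 0)/209 = -8*1/209 = -8/209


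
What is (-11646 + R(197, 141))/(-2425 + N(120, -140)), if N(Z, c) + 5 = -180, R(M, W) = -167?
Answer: 11813/2610 ≈ 4.5261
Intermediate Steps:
N(Z, c) = -185 (N(Z, c) = -5 - 180 = -185)
(-11646 + R(197, 141))/(-2425 + N(120, -140)) = (-11646 - 167)/(-2425 - 185) = -11813/(-2610) = -11813*(-1/2610) = 11813/2610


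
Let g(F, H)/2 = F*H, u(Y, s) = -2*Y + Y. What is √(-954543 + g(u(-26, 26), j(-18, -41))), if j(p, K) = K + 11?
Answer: I*√956103 ≈ 977.8*I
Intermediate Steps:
j(p, K) = 11 + K
u(Y, s) = -Y
g(F, H) = 2*F*H (g(F, H) = 2*(F*H) = 2*F*H)
√(-954543 + g(u(-26, 26), j(-18, -41))) = √(-954543 + 2*(-1*(-26))*(11 - 41)) = √(-954543 + 2*26*(-30)) = √(-954543 - 1560) = √(-956103) = I*√956103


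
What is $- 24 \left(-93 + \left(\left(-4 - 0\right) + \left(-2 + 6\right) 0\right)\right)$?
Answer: $2328$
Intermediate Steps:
$- 24 \left(-93 + \left(\left(-4 - 0\right) + \left(-2 + 6\right) 0\right)\right) = - 24 \left(-93 + \left(\left(-4 + 0\right) + 4 \cdot 0\right)\right) = - 24 \left(-93 + \left(-4 + 0\right)\right) = - 24 \left(-93 - 4\right) = \left(-24\right) \left(-97\right) = 2328$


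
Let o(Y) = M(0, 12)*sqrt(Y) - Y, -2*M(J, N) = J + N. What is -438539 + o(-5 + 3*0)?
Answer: -438534 - 6*I*sqrt(5) ≈ -4.3853e+5 - 13.416*I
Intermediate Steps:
M(J, N) = -J/2 - N/2 (M(J, N) = -(J + N)/2 = -J/2 - N/2)
o(Y) = -Y - 6*sqrt(Y) (o(Y) = (-1/2*0 - 1/2*12)*sqrt(Y) - Y = (0 - 6)*sqrt(Y) - Y = -6*sqrt(Y) - Y = -Y - 6*sqrt(Y))
-438539 + o(-5 + 3*0) = -438539 + (-(-5 + 3*0) - 6*sqrt(-5 + 3*0)) = -438539 + (-(-5 + 0) - 6*sqrt(-5 + 0)) = -438539 + (-1*(-5) - 6*I*sqrt(5)) = -438539 + (5 - 6*I*sqrt(5)) = -438534 - 6*I*sqrt(5)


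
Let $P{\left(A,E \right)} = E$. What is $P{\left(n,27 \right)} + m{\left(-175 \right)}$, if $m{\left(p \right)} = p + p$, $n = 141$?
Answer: $-323$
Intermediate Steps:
$m{\left(p \right)} = 2 p$
$P{\left(n,27 \right)} + m{\left(-175 \right)} = 27 + 2 \left(-175\right) = 27 - 350 = -323$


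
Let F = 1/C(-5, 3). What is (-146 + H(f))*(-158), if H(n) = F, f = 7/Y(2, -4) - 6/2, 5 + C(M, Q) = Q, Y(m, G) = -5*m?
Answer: 23147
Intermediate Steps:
C(M, Q) = -5 + Q
f = -37/10 (f = 7/((-5*2)) - 6/2 = 7/(-10) - 6*½ = 7*(-⅒) - 3 = -7/10 - 3 = -37/10 ≈ -3.7000)
F = -½ (F = 1/(-5 + 3) = 1/(-2) = -½ ≈ -0.50000)
H(n) = -½
(-146 + H(f))*(-158) = (-146 - ½)*(-158) = -293/2*(-158) = 23147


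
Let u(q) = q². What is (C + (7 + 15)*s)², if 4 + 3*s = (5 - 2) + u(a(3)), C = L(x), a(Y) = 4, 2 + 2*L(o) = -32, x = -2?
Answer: 8649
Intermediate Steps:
L(o) = -17 (L(o) = -1 + (½)*(-32) = -1 - 16 = -17)
C = -17
s = 5 (s = -4/3 + ((5 - 2) + 4²)/3 = -4/3 + (3 + 16)/3 = -4/3 + (⅓)*19 = -4/3 + 19/3 = 5)
(C + (7 + 15)*s)² = (-17 + (7 + 15)*5)² = (-17 + 22*5)² = (-17 + 110)² = 93² = 8649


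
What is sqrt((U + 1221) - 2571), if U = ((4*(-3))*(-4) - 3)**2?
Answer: 15*sqrt(3) ≈ 25.981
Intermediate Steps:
U = 2025 (U = (-12*(-4) - 3)**2 = (48 - 3)**2 = 45**2 = 2025)
sqrt((U + 1221) - 2571) = sqrt((2025 + 1221) - 2571) = sqrt(3246 - 2571) = sqrt(675) = 15*sqrt(3)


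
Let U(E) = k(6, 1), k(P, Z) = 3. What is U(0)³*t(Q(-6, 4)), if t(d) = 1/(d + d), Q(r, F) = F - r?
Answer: 27/20 ≈ 1.3500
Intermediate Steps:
U(E) = 3
t(d) = 1/(2*d)
U(0)³*t(Q(-6, 4)) = 3³*(1/(2*(4 - 1*(-6)))) = 27*(1/(2*(4 + 6))) = 27*((½)/10) = 27*((½)*(⅒)) = 27*(1/20) = 27/20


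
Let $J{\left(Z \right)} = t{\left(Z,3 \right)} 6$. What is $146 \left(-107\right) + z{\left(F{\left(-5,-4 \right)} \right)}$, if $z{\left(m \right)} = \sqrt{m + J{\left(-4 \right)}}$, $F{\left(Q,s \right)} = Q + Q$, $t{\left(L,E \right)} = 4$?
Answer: $-15622 + \sqrt{14} \approx -15618.0$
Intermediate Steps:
$J{\left(Z \right)} = 24$ ($J{\left(Z \right)} = 4 \cdot 6 = 24$)
$F{\left(Q,s \right)} = 2 Q$
$z{\left(m \right)} = \sqrt{24 + m}$ ($z{\left(m \right)} = \sqrt{m + 24} = \sqrt{24 + m}$)
$146 \left(-107\right) + z{\left(F{\left(-5,-4 \right)} \right)} = 146 \left(-107\right) + \sqrt{24 + 2 \left(-5\right)} = -15622 + \sqrt{24 - 10} = -15622 + \sqrt{14}$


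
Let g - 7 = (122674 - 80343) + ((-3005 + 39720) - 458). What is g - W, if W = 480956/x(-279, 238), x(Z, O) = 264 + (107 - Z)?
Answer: 25302897/325 ≈ 77855.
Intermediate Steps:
x(Z, O) = 371 - Z
W = 240478/325 (W = 480956/(371 - 1*(-279)) = 480956/(371 + 279) = 480956/650 = 480956*(1/650) = 240478/325 ≈ 739.93)
g = 78595 (g = 7 + ((122674 - 80343) + ((-3005 + 39720) - 458)) = 7 + (42331 + (36715 - 458)) = 7 + (42331 + 36257) = 7 + 78588 = 78595)
g - W = 78595 - 1*240478/325 = 78595 - 240478/325 = 25302897/325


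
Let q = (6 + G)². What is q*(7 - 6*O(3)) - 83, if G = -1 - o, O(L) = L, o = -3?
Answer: -787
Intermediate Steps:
G = 2 (G = -1 - 1*(-3) = -1 + 3 = 2)
q = 64 (q = (6 + 2)² = 8² = 64)
q*(7 - 6*O(3)) - 83 = 64*(7 - 6*3) - 83 = 64*(7 - 18) - 83 = 64*(-11) - 83 = -704 - 83 = -787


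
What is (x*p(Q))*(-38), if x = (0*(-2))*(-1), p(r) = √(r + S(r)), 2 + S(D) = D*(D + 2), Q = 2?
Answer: 0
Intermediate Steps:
S(D) = -2 + D*(2 + D) (S(D) = -2 + D*(D + 2) = -2 + D*(2 + D))
p(r) = √(-2 + r² + 3*r) (p(r) = √(r + (-2 + r² + 2*r)) = √(-2 + r² + 3*r))
x = 0 (x = 0*(-1) = 0)
(x*p(Q))*(-38) = (0*√(-2 + 2² + 3*2))*(-38) = (0*√(-2 + 4 + 6))*(-38) = (0*√8)*(-38) = (0*(2*√2))*(-38) = 0*(-38) = 0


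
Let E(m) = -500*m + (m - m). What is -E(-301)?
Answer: -150500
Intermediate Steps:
E(m) = -500*m (E(m) = -500*m + 0 = -500*m)
-E(-301) = -(-500)*(-301) = -1*150500 = -150500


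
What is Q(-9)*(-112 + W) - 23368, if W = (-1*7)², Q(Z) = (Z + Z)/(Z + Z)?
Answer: -23431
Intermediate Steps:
Q(Z) = 1 (Q(Z) = (2*Z)/((2*Z)) = (2*Z)*(1/(2*Z)) = 1)
W = 49 (W = (-7)² = 49)
Q(-9)*(-112 + W) - 23368 = 1*(-112 + 49) - 23368 = 1*(-63) - 23368 = -63 - 23368 = -23431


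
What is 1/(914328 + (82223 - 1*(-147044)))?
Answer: 1/1143595 ≈ 8.7444e-7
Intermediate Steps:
1/(914328 + (82223 - 1*(-147044))) = 1/(914328 + (82223 + 147044)) = 1/(914328 + 229267) = 1/1143595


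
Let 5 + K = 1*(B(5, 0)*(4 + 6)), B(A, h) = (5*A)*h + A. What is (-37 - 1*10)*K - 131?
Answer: -2246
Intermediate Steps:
B(A, h) = A + 5*A*h (B(A, h) = 5*A*h + A = A + 5*A*h)
K = 45 (K = -5 + 1*((5*(1 + 5*0))*(4 + 6)) = -5 + 1*((5*(1 + 0))*10) = -5 + 1*((5*1)*10) = -5 + 1*(5*10) = -5 + 1*50 = -5 + 50 = 45)
(-37 - 1*10)*K - 131 = (-37 - 1*10)*45 - 131 = (-37 - 10)*45 - 131 = -47*45 - 131 = -2115 - 131 = -2246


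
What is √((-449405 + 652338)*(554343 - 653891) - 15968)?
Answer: 2*I*√5050397563 ≈ 1.4213e+5*I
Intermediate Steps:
√((-449405 + 652338)*(554343 - 653891) - 15968) = √(202933*(-99548) - 15968) = √(-20201574284 - 15968) = √(-20201590252) = 2*I*√5050397563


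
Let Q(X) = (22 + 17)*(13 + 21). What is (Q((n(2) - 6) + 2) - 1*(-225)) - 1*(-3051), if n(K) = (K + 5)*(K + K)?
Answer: 4602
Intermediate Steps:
n(K) = 2*K*(5 + K) (n(K) = (5 + K)*(2*K) = 2*K*(5 + K))
Q(X) = 1326 (Q(X) = 39*34 = 1326)
(Q((n(2) - 6) + 2) - 1*(-225)) - 1*(-3051) = (1326 - 1*(-225)) - 1*(-3051) = (1326 + 225) + 3051 = 1551 + 3051 = 4602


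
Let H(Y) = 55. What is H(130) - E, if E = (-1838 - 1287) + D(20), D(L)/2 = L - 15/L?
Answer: 6283/2 ≈ 3141.5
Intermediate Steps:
D(L) = -30/L + 2*L (D(L) = 2*(L - 15/L) = -30/L + 2*L)
E = -6173/2 (E = (-1838 - 1287) + (-30/20 + 2*20) = -3125 + (-30*1/20 + 40) = -3125 + (-3/2 + 40) = -3125 + 77/2 = -6173/2 ≈ -3086.5)
H(130) - E = 55 - 1*(-6173/2) = 55 + 6173/2 = 6283/2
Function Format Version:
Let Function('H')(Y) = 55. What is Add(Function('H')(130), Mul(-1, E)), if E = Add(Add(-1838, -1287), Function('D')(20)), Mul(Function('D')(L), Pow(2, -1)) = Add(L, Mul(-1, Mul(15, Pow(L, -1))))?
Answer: Rational(6283, 2) ≈ 3141.5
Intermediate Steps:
Function('D')(L) = Add(Mul(-30, Pow(L, -1)), Mul(2, L)) (Function('D')(L) = Mul(2, Add(L, Mul(-1, Mul(15, Pow(L, -1))))) = Mul(2, Add(L, Mul(-15, Pow(L, -1)))) = Add(Mul(-30, Pow(L, -1)), Mul(2, L)))
E = Rational(-6173, 2) (E = Add(Add(-1838, -1287), Add(Mul(-30, Pow(20, -1)), Mul(2, 20))) = Add(-3125, Add(Mul(-30, Rational(1, 20)), 40)) = Add(-3125, Add(Rational(-3, 2), 40)) = Add(-3125, Rational(77, 2)) = Rational(-6173, 2) ≈ -3086.5)
Add(Function('H')(130), Mul(-1, E)) = Add(55, Mul(-1, Rational(-6173, 2))) = Add(55, Rational(6173, 2)) = Rational(6283, 2)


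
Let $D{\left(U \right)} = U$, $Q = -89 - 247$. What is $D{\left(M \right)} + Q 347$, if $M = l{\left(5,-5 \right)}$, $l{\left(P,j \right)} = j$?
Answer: $-116597$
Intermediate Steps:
$Q = -336$ ($Q = -89 - 247 = -336$)
$M = -5$
$D{\left(M \right)} + Q 347 = -5 - 116592 = -116597$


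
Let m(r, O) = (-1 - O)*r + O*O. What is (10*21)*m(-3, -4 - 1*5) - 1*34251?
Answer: -22281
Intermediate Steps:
m(r, O) = O² + r*(-1 - O) (m(r, O) = r*(-1 - O) + O² = O² + r*(-1 - O))
(10*21)*m(-3, -4 - 1*5) - 1*34251 = (10*21)*((-4 - 1*5)² - 1*(-3) - 1*(-4 - 1*5)*(-3)) - 1*34251 = 210*((-4 - 5)² + 3 - 1*(-4 - 5)*(-3)) - 34251 = 210*((-9)² + 3 - 1*(-9)*(-3)) - 34251 = 210*(81 + 3 - 27) - 34251 = 210*57 - 34251 = 11970 - 34251 = -22281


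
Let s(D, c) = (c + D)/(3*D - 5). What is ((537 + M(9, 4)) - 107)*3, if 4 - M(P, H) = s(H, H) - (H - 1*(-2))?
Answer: 9216/7 ≈ 1316.6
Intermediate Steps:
s(D, c) = (D + c)/(-5 + 3*D)
M(P, H) = 6 + H - 2*H/(-5 + 3*H) (M(P, H) = 4 - ((H + H)/(-5 + 3*H) - (H - 1*(-2))) = 4 - ((2*H)/(-5 + 3*H) - (H + 2)) = 4 - (2*H/(-5 + 3*H) - (2 + H)) = 4 - (2*H/(-5 + 3*H) + (-2 - H)) = 4 - (-2 - H + 2*H/(-5 + 3*H)) = 4 + (2 + H - 2*H/(-5 + 3*H)) = 6 + H - 2*H/(-5 + 3*H))
((537 + M(9, 4)) - 107)*3 = ((537 + (-30 + 3*4² + 11*4)/(-5 + 3*4)) - 107)*3 = ((537 + (-30 + 3*16 + 44)/(-5 + 12)) - 107)*3 = ((537 + (-30 + 48 + 44)/7) - 107)*3 = ((537 + (⅐)*62) - 107)*3 = ((537 + 62/7) - 107)*3 = (3821/7 - 107)*3 = (3072/7)*3 = 9216/7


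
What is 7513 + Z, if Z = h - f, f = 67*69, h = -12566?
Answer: -9676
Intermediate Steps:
f = 4623
Z = -17189 (Z = -12566 - 1*4623 = -12566 - 4623 = -17189)
7513 + Z = 7513 - 17189 = -9676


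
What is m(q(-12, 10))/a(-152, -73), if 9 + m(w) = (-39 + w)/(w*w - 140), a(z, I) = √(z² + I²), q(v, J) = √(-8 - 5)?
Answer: √28433*(-1338 - I*√13)/4350249 ≈ -0.051862 - 0.00013976*I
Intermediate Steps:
q(v, J) = I*√13 (q(v, J) = √(-13) = I*√13)
a(z, I) = √(I² + z²)
m(w) = -9 + (-39 + w)/(-140 + w²) (m(w) = -9 + (-39 + w)/(w*w - 140) = -9 + (-39 + w)/(w² - 140) = -9 + (-39 + w)/(-140 + w²))
m(q(-12, 10))/a(-152, -73) = ((1221 + I*√13 - 9*(I*√13)²)/(-140 + (I*√13)²))/(√((-73)² + (-152)²)) = ((1221 + I*√13 - 9*(-13))/(-140 - 13))/(√(5329 + 23104)) = ((1221 + I*√13 + 117)/(-153))/(√28433) = (-(1338 + I*√13)/153)*(√28433/28433) = (-446/51 - I*√13/153)*(√28433/28433) = √28433*(-446/51 - I*√13/153)/28433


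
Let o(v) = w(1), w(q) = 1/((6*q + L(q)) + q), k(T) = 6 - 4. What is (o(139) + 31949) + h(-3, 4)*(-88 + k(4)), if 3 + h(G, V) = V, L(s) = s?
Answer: 254905/8 ≈ 31863.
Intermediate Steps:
h(G, V) = -3 + V
k(T) = 2
w(q) = 1/(8*q) (w(q) = 1/((6*q + q) + q) = 1/(7*q + q) = 1/(8*q))
o(v) = ⅛ (o(v) = (⅛)/1 = (⅛)*1 = ⅛)
(o(139) + 31949) + h(-3, 4)*(-88 + k(4)) = (⅛ + 31949) + (-3 + 4)*(-88 + 2) = 255593/8 + 1*(-86) = 255593/8 - 86 = 254905/8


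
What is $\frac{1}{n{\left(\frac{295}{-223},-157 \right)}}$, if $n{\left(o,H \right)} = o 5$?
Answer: $- \frac{223}{1475} \approx -0.15119$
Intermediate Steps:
$n{\left(o,H \right)} = 5 o$
$\frac{1}{n{\left(\frac{295}{-223},-157 \right)}} = \frac{1}{5 \frac{295}{-223}} = \frac{1}{5 \cdot 295 \left(- \frac{1}{223}\right)} = \frac{1}{5 \left(- \frac{295}{223}\right)} = \frac{1}{- \frac{1475}{223}} = - \frac{223}{1475}$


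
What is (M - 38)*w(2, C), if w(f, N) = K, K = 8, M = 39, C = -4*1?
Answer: 8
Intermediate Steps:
C = -4
w(f, N) = 8
(M - 38)*w(2, C) = (39 - 38)*8 = 1*8 = 8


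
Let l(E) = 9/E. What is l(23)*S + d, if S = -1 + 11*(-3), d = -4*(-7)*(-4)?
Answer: -2882/23 ≈ -125.30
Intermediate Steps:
d = -112 (d = 28*(-4) = -112)
S = -34 (S = -1 - 33 = -34)
l(23)*S + d = (9/23)*(-34) - 112 = -306/23 - 112 = -2882/23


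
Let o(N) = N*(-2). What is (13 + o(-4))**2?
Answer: 441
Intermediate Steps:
o(N) = -2*N
(13 + o(-4))**2 = (13 - 2*(-4))**2 = (13 + 8)**2 = 21**2 = 441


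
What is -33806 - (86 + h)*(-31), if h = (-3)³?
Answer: -31977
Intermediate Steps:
h = -27
-33806 - (86 + h)*(-31) = -33806 - (86 - 27)*(-31) = -33806 - 59*(-31) = -33806 - 1*(-1829) = -33806 + 1829 = -31977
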